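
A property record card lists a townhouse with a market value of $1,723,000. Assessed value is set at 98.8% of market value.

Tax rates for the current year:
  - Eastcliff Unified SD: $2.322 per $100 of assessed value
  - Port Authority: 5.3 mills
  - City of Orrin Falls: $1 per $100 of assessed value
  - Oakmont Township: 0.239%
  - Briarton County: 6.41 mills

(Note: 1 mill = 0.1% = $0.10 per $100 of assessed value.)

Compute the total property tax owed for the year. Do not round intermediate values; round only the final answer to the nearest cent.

Assessed value = $1,723,000 × 0.988 = $1,702,324
Eastcliff Unified SD: $1,702,324 × 0.02322 = $39,527.96328
Port Authority: $1,702,324 × 0.0053 = $9,022.3172
City of Orrin Falls: $1,702,324 × 0.01 = $17,023.24
Oakmont Township: $1,702,324 × 0.00239 = $4,068.55436
Briarton County: $1,702,324 × 0.00641 = $10,911.89684
Total = $80,553.97168

$80,553.97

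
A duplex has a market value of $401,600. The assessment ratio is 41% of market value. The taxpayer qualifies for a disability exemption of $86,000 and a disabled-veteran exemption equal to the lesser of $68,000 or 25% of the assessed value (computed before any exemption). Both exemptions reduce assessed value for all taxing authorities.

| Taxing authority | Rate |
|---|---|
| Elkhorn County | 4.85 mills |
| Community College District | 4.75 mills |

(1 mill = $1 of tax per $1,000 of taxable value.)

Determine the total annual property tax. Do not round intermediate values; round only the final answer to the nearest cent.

$359.92

Assessed value = $401,600 × 0.41 = $164,656
Disabled-veteran exemption = min($68,000, 25% × $164,656) = min($68,000, $41,164) = $41,164 (percentage binds)
Taxable value = $164,656 − $86,000 − $41,164 = $37,492
Elkhorn County: $37,492 × 0.00485 = $181.8362
Community College District: $37,492 × 0.00475 = $178.087
Total = $359.9232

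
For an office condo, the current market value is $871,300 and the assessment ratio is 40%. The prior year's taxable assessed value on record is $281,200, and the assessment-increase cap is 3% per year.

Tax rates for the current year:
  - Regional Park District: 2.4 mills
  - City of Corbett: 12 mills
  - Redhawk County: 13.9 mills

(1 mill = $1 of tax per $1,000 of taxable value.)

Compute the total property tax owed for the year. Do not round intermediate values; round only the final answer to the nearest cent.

$8,196.70

Uncapped assessed value = $871,300 × 0.4 = $348,520
Cap limit = $281,200 × 1.03 = $289,636
Taxable assessed value = min($348,520, $289,636) = $289,636 (cap binds)
Regional Park District: $289,636 × 0.0024 = $695.1264
City of Corbett: $289,636 × 0.012 = $3,475.632
Redhawk County: $289,636 × 0.0139 = $4,025.9404
Total = $8,196.6988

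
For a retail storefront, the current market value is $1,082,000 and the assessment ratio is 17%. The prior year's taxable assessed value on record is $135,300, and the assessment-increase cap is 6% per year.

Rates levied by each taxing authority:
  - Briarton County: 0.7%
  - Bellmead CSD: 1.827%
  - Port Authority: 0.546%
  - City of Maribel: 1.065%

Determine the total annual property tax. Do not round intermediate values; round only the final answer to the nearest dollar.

Uncapped assessed value = $1,082,000 × 0.17 = $183,940
Cap limit = $135,300 × 1.06 = $143,418
Taxable assessed value = min($183,940, $143,418) = $143,418 (cap binds)
Briarton County: $143,418 × 0.007 = $1,003.926
Bellmead CSD: $143,418 × 0.01827 = $2,620.24686
Port Authority: $143,418 × 0.00546 = $783.06228
City of Maribel: $143,418 × 0.01065 = $1,527.4017
Total = $5,934.63684

$5,935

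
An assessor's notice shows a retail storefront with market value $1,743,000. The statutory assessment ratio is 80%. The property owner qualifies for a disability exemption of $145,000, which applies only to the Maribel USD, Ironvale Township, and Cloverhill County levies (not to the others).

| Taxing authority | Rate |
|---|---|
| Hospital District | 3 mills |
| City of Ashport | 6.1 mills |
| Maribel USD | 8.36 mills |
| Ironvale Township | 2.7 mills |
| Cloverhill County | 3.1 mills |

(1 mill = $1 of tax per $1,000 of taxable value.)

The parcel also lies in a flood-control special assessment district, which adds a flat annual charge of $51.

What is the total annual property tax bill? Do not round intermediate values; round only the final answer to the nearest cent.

Assessed value = $1,743,000 × 0.8 = $1,394,400
Hospital District: $1,394,400 × 0.003 = $4,183.2
City of Ashport: $1,394,400 × 0.0061 = $8,505.84
Maribel USD: ($1,394,400 − $145,000) × 0.00836 = $1,249,400 × 0.00836 = $10,444.984
Ironvale Township: ($1,394,400 − $145,000) × 0.0027 = $1,249,400 × 0.0027 = $3,373.38
Cloverhill County: ($1,394,400 − $145,000) × 0.0031 = $1,249,400 × 0.0031 = $3,873.14
Levies subtotal = $30,380.544
Total = $30,380.544 + $51 = $30,431.544

$30,431.54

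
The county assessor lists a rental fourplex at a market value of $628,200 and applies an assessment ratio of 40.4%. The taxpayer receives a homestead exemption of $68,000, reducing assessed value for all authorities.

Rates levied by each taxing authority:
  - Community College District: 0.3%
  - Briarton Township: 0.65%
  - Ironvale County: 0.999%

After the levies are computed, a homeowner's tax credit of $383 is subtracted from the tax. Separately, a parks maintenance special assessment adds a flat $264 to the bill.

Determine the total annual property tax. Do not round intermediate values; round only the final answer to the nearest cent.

Assessed value = $628,200 × 0.404 = $253,792.8
Taxable value = $253,792.8 − $68,000 = $185,792.8
Community College District: $185,792.8 × 0.003 = $557.3784
Briarton Township: $185,792.8 × 0.0065 = $1,207.6532
Ironvale County: $185,792.8 × 0.00999 = $1,856.070072
Levies subtotal = $3,621.101672
After credit = $3,621.101672 − $383 = $3,238.101672
Total = $3,238.101672 + $264 = $3,502.101672

$3,502.10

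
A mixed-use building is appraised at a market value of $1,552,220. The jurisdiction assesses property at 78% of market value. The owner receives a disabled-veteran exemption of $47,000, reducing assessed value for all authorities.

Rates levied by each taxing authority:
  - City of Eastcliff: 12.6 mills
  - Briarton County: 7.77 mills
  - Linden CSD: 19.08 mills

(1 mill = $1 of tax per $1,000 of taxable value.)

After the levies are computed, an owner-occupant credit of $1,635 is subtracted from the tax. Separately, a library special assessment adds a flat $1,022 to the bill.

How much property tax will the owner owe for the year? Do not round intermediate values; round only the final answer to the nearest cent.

Assessed value = $1,552,220 × 0.78 = $1,210,731.6
Taxable value = $1,210,731.6 − $47,000 = $1,163,731.6
City of Eastcliff: $1,163,731.6 × 0.0126 = $14,663.01816
Briarton County: $1,163,731.6 × 0.00777 = $9,042.194532
Linden CSD: $1,163,731.6 × 0.01908 = $22,203.998928
Levies subtotal = $45,909.21162
After credit = $45,909.21162 − $1,635 = $44,274.21162
Total = $44,274.21162 + $1,022 = $45,296.21162

$45,296.21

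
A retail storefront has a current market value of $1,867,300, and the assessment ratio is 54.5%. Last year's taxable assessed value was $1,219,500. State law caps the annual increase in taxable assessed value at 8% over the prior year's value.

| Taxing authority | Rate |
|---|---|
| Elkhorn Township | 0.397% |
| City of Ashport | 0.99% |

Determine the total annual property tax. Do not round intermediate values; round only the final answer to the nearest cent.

$14,115.20

Uncapped assessed value = $1,867,300 × 0.545 = $1,017,678.5
Cap limit = $1,219,500 × 1.08 = $1,317,060
Taxable assessed value = min($1,017,678.5, $1,317,060) = $1,017,678.5 (cap does not bind)
Elkhorn Township: $1,017,678.5 × 0.00397 = $4,040.183645
City of Ashport: $1,017,678.5 × 0.0099 = $10,075.01715
Total = $14,115.200795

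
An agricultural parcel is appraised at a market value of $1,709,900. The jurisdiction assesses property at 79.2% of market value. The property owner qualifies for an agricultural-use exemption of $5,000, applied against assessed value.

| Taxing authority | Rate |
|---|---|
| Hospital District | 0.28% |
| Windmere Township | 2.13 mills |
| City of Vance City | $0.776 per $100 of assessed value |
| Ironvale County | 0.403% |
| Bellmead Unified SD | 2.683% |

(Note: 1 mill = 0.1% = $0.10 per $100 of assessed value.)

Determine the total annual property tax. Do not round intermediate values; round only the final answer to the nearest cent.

Assessed value = $1,709,900 × 0.792 = $1,354,240.8
Taxable value = $1,354,240.8 − $5,000 = $1,349,240.8
Hospital District: $1,349,240.8 × 0.0028 = $3,777.87424
Windmere Township: $1,349,240.8 × 0.00213 = $2,873.882904
City of Vance City: $1,349,240.8 × 0.00776 = $10,470.108608
Ironvale County: $1,349,240.8 × 0.00403 = $5,437.440424
Bellmead Unified SD: $1,349,240.8 × 0.02683 = $36,200.130664
Total = $58,759.43684

$58,759.44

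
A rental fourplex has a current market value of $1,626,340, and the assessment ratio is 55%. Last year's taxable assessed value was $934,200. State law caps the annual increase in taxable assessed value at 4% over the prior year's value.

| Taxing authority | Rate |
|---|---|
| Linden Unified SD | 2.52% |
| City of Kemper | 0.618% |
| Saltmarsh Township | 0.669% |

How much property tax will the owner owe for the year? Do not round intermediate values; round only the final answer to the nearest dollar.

$34,053

Uncapped assessed value = $1,626,340 × 0.55 = $894,487
Cap limit = $934,200 × 1.04 = $971,568
Taxable assessed value = min($894,487, $971,568) = $894,487 (cap does not bind)
Linden Unified SD: $894,487 × 0.0252 = $22,541.0724
City of Kemper: $894,487 × 0.00618 = $5,527.92966
Saltmarsh Township: $894,487 × 0.00669 = $5,984.11803
Total = $34,053.12009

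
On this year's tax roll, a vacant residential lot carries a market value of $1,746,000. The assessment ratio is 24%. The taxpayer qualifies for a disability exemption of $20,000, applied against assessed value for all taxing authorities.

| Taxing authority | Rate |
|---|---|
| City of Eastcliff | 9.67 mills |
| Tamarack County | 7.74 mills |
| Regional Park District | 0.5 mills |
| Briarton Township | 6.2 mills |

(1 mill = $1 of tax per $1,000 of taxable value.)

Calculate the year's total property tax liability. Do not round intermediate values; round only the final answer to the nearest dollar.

$9,621

Assessed value = $1,746,000 × 0.24 = $419,040
Taxable value = $419,040 − $20,000 = $399,040
City of Eastcliff: $399,040 × 0.00967 = $3,858.7168
Tamarack County: $399,040 × 0.00774 = $3,088.5696
Regional Park District: $399,040 × 0.0005 = $199.52
Briarton Township: $399,040 × 0.0062 = $2,474.048
Total = $3,858.7168 + $3,088.5696 + $199.52 + $2,474.048 = $9,620.8544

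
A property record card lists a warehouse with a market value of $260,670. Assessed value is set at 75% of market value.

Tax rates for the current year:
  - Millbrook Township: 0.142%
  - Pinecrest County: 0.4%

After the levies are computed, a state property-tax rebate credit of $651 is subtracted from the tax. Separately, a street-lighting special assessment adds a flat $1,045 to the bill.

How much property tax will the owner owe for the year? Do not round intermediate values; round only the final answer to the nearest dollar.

Assessed value = $260,670 × 0.75 = $195,502.5
Millbrook Township: $195,502.5 × 0.00142 = $277.61355
Pinecrest County: $195,502.5 × 0.004 = $782.01
Levies subtotal = $1,059.62355
After credit = $1,059.62355 − $651 = $408.62355
Total = $408.62355 + $1,045 = $1,453.62355

$1,454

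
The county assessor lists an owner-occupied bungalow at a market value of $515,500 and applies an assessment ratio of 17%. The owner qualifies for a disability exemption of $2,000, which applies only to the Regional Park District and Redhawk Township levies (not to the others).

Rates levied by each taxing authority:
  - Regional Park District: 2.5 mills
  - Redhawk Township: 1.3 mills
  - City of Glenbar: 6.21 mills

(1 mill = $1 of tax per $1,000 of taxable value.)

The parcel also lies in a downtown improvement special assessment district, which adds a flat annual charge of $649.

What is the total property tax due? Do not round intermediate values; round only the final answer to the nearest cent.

$1,518.63

Assessed value = $515,500 × 0.17 = $87,635
Regional Park District: ($87,635 − $2,000) × 0.0025 = $85,635 × 0.0025 = $214.0875
Redhawk Township: ($87,635 − $2,000) × 0.0013 = $85,635 × 0.0013 = $111.3255
City of Glenbar: $87,635 × 0.00621 = $544.21335
Levies subtotal = $869.62635
Total = $869.62635 + $649 = $1,518.62635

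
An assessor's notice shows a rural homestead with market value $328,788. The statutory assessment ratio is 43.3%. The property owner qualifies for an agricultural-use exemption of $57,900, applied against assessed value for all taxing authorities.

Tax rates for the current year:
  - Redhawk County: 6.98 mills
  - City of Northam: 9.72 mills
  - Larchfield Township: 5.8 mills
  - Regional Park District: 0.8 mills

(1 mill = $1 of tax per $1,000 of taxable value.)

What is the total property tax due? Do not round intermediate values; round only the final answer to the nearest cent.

$1,968.04

Assessed value = $328,788 × 0.433 = $142,365.204
Taxable value = $142,365.204 − $57,900 = $84,465.204
Redhawk County: $84,465.204 × 0.00698 = $589.56712392
City of Northam: $84,465.204 × 0.00972 = $821.00178288
Larchfield Township: $84,465.204 × 0.0058 = $489.8981832
Regional Park District: $84,465.204 × 0.0008 = $67.5721632
Total = $589.56712392 + $821.00178288 + $489.8981832 + $67.5721632 = $1,968.0392532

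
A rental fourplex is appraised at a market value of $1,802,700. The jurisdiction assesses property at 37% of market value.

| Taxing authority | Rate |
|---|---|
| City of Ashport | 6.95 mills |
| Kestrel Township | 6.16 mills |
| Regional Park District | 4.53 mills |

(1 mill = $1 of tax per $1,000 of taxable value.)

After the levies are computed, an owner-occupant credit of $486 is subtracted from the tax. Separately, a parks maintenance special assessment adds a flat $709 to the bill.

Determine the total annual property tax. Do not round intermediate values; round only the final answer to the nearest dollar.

$11,989

Assessed value = $1,802,700 × 0.37 = $666,999
City of Ashport: $666,999 × 0.00695 = $4,635.64305
Kestrel Township: $666,999 × 0.00616 = $4,108.71384
Regional Park District: $666,999 × 0.00453 = $3,021.50547
Levies subtotal = $11,765.86236
After credit = $11,765.86236 − $486 = $11,279.86236
Total = $11,279.86236 + $709 = $11,988.86236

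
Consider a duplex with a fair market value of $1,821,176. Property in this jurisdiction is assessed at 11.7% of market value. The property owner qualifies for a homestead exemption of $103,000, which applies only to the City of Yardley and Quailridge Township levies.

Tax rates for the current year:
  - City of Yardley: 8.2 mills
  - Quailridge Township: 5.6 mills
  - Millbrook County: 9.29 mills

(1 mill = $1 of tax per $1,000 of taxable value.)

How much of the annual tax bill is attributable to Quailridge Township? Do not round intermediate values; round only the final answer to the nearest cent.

$616.43

Assessed value = $1,821,176 × 0.117 = $213,077.592
Quailridge Township taxable value = $213,077.592 − $103,000 = $110,077.592
Quailridge Township levy = $110,077.592 × 0.0056 = $616.4345152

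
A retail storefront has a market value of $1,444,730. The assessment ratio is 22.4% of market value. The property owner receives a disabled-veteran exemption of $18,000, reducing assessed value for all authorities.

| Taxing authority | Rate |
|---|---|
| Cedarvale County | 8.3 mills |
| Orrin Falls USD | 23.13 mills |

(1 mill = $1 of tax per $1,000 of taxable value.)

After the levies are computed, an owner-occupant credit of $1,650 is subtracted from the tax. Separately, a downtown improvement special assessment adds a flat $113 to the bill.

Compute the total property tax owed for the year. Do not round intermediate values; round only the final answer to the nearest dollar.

Assessed value = $1,444,730 × 0.224 = $323,619.52
Taxable value = $323,619.52 − $18,000 = $305,619.52
Cedarvale County: $305,619.52 × 0.0083 = $2,536.642016
Orrin Falls USD: $305,619.52 × 0.02313 = $7,068.9794976
Levies subtotal = $9,605.6215136
After credit = $9,605.6215136 − $1,650 = $7,955.6215136
Total = $7,955.6215136 + $113 = $8,068.6215136

$8,069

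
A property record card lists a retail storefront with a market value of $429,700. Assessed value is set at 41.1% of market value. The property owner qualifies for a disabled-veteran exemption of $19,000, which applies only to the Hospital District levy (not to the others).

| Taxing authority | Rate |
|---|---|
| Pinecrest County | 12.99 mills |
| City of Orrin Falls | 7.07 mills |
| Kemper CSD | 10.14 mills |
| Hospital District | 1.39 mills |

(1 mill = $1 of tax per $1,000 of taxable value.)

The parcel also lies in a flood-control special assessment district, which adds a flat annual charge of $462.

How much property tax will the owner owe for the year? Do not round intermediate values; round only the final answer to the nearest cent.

Assessed value = $429,700 × 0.411 = $176,606.7
Pinecrest County: $176,606.7 × 0.01299 = $2,294.121033
City of Orrin Falls: $176,606.7 × 0.00707 = $1,248.609369
Kemper CSD: $176,606.7 × 0.01014 = $1,790.791938
Hospital District: ($176,606.7 − $19,000) × 0.00139 = $157,606.7 × 0.00139 = $219.073313
Levies subtotal = $5,552.595653
Total = $5,552.595653 + $462 = $6,014.595653

$6,014.60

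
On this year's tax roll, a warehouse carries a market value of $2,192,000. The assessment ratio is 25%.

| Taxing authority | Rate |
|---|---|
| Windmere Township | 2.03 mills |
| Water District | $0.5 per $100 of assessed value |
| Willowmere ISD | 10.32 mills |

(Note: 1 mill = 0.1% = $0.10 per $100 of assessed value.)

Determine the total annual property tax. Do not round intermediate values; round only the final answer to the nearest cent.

Assessed value = $2,192,000 × 0.25 = $548,000
Windmere Township: $548,000 × 0.00203 = $1,112.44
Water District: $548,000 × 0.005 = $2,740
Willowmere ISD: $548,000 × 0.01032 = $5,655.36
Total = $9,507.8

$9,507.80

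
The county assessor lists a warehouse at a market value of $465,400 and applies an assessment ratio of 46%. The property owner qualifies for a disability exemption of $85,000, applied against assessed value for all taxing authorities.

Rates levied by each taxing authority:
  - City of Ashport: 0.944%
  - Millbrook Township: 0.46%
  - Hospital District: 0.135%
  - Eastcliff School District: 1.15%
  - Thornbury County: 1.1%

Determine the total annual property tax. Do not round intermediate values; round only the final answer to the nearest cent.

$4,890.99

Assessed value = $465,400 × 0.46 = $214,084
Taxable value = $214,084 − $85,000 = $129,084
City of Ashport: $129,084 × 0.00944 = $1,218.55296
Millbrook Township: $129,084 × 0.0046 = $593.7864
Hospital District: $129,084 × 0.00135 = $174.2634
Eastcliff School District: $129,084 × 0.0115 = $1,484.466
Thornbury County: $129,084 × 0.011 = $1,419.924
Total = $1,218.55296 + $593.7864 + $174.2634 + $1,484.466 + $1,419.924 = $4,890.99276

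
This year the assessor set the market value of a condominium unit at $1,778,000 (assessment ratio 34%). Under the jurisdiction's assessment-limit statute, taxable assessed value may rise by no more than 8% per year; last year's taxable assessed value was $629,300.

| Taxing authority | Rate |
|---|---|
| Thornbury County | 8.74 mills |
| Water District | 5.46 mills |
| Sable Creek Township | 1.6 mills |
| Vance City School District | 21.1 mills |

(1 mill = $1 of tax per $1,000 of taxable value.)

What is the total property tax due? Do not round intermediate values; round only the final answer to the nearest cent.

$22,306.79

Uncapped assessed value = $1,778,000 × 0.34 = $604,520
Cap limit = $629,300 × 1.08 = $679,644
Taxable assessed value = min($604,520, $679,644) = $604,520 (cap does not bind)
Thornbury County: $604,520 × 0.00874 = $5,283.5048
Water District: $604,520 × 0.00546 = $3,300.6792
Sable Creek Township: $604,520 × 0.0016 = $967.232
Vance City School District: $604,520 × 0.0211 = $12,755.372
Total = $22,306.788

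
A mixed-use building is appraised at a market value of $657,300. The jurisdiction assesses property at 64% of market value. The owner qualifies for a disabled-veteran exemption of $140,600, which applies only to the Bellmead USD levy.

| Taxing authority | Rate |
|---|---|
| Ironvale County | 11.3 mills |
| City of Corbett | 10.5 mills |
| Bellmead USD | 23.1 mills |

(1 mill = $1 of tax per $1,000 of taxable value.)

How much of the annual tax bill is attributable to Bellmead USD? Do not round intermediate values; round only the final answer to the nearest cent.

Assessed value = $657,300 × 0.64 = $420,672
Bellmead USD taxable value = $420,672 − $140,600 = $280,072
Bellmead USD levy = $280,072 × 0.0231 = $6,469.6632

$6,469.66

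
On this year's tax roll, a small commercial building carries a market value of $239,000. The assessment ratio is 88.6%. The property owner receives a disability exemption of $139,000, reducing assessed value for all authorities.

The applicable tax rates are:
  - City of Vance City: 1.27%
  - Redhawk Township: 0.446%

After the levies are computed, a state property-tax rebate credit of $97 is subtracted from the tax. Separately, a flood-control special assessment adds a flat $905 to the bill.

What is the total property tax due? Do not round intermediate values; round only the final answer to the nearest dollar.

$2,056

Assessed value = $239,000 × 0.886 = $211,754
Taxable value = $211,754 − $139,000 = $72,754
City of Vance City: $72,754 × 0.0127 = $923.9758
Redhawk Township: $72,754 × 0.00446 = $324.48284
Levies subtotal = $1,248.45864
After credit = $1,248.45864 − $97 = $1,151.45864
Total = $1,151.45864 + $905 = $2,056.45864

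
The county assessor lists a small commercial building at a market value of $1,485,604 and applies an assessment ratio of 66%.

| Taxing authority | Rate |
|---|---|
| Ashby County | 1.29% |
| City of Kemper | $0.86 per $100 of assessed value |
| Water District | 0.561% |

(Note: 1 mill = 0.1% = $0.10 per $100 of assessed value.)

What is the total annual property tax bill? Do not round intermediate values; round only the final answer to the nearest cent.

$26,581.32

Assessed value = $1,485,604 × 0.66 = $980,498.64
Ashby County: $980,498.64 × 0.0129 = $12,648.432456
City of Kemper: $980,498.64 × 0.0086 = $8,432.288304
Water District: $980,498.64 × 0.00561 = $5,500.5973704
Total = $26,581.3181304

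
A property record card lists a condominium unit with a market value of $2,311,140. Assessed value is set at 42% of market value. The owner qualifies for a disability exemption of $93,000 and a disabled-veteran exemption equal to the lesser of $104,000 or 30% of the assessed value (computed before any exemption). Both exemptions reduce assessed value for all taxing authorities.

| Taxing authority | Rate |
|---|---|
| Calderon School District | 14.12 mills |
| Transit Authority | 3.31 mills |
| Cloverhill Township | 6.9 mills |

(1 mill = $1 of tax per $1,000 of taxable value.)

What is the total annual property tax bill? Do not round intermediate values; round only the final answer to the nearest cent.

Assessed value = $2,311,140 × 0.42 = $970,678.8
Disabled-veteran exemption = min($104,000, 30% × $970,678.8) = min($104,000, $291,203.64) = $104,000 (dollar cap binds)
Taxable value = $970,678.8 − $93,000 − $104,000 = $773,678.8
Calderon School District: $773,678.8 × 0.01412 = $10,924.344656
Transit Authority: $773,678.8 × 0.00331 = $2,560.876828
Cloverhill Township: $773,678.8 × 0.0069 = $5,338.38372
Total = $18,823.605204

$18,823.61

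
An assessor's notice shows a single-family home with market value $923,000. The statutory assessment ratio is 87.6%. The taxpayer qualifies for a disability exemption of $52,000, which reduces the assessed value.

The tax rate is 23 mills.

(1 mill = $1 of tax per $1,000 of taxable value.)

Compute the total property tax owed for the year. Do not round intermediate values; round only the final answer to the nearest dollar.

Assessed value = $923,000 × 0.876 = $808,548
Taxable value = $808,548 − $52,000 = $756,548
Tax = $756,548 × 0.023 = $17,400.604

$17,401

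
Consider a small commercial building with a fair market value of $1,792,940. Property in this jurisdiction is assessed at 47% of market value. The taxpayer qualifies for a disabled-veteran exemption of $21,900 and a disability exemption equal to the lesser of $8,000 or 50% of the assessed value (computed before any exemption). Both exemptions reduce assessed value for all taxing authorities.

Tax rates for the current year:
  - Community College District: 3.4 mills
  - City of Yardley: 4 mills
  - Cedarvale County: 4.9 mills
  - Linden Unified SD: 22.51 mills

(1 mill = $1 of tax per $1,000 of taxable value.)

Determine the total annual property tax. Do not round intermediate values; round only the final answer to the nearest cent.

$28,292.93

Assessed value = $1,792,940 × 0.47 = $842,681.8
Disability exemption = min($8,000, 50% × $842,681.8) = min($8,000, $421,340.9) = $8,000 (dollar cap binds)
Taxable value = $842,681.8 − $21,900 − $8,000 = $812,781.8
Community College District: $812,781.8 × 0.0034 = $2,763.45812
City of Yardley: $812,781.8 × 0.004 = $3,251.1272
Cedarvale County: $812,781.8 × 0.0049 = $3,982.63082
Linden Unified SD: $812,781.8 × 0.02251 = $18,295.718318
Total = $28,292.934458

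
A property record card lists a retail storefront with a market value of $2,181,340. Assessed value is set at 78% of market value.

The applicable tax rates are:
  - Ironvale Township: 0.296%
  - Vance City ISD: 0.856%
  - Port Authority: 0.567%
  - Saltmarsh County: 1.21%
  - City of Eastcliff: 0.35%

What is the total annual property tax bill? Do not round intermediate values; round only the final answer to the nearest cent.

$55,790.39

Assessed value = $2,181,340 × 0.78 = $1,701,445.2
Ironvale Township: $1,701,445.2 × 0.00296 = $5,036.277792
Vance City ISD: $1,701,445.2 × 0.00856 = $14,564.370912
Port Authority: $1,701,445.2 × 0.00567 = $9,647.194284
Saltmarsh County: $1,701,445.2 × 0.0121 = $20,587.48692
City of Eastcliff: $1,701,445.2 × 0.0035 = $5,955.0582
Total = $5,036.277792 + $14,564.370912 + $9,647.194284 + $20,587.48692 + $5,955.0582 = $55,790.388108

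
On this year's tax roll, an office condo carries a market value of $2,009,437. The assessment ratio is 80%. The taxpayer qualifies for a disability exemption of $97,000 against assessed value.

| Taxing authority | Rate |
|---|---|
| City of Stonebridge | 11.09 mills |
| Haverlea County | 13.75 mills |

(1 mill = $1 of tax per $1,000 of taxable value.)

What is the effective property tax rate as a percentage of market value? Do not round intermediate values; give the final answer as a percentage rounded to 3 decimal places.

Assessed value = $2,009,437 × 0.8 = $1,607,549.6
Taxable value = $1,607,549.6 − $97,000 = $1,510,549.6
City of Stonebridge: $1,510,549.6 × 0.01109 = $16,751.995064
Haverlea County: $1,510,549.6 × 0.01375 = $20,770.057
Total tax = $37,522.052064
Effective rate = $37,522.052064 ÷ $2,009,437 = 1.867% of market value

1.867%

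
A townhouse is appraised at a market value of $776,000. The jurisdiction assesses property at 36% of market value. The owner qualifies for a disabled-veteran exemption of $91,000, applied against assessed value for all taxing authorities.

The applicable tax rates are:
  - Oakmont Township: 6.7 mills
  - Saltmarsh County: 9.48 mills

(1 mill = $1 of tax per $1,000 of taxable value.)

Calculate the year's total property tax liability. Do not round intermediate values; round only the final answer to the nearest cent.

Assessed value = $776,000 × 0.36 = $279,360
Taxable value = $279,360 − $91,000 = $188,360
Oakmont Township: $188,360 × 0.0067 = $1,262.012
Saltmarsh County: $188,360 × 0.00948 = $1,785.6528
Total = $1,262.012 + $1,785.6528 = $3,047.6648

$3,047.66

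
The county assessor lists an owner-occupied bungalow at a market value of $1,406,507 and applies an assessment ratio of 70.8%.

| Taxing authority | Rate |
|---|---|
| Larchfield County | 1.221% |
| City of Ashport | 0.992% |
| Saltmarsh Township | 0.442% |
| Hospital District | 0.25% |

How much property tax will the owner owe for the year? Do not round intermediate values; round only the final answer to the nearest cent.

Assessed value = $1,406,507 × 0.708 = $995,806.956
Larchfield County: $995,806.956 × 0.01221 = $12,158.80293276
City of Ashport: $995,806.956 × 0.00992 = $9,878.40500352
Saltmarsh Township: $995,806.956 × 0.00442 = $4,401.46674552
Hospital District: $995,806.956 × 0.0025 = $2,489.51739
Total = $12,158.80293276 + $9,878.40500352 + $4,401.46674552 + $2,489.51739 = $28,928.1920718

$28,928.19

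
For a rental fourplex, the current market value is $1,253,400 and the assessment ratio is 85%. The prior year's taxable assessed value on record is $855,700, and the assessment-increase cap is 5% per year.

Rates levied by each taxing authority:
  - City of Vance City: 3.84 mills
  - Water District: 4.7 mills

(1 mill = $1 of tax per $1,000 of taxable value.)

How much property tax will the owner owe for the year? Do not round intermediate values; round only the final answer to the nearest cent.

Uncapped assessed value = $1,253,400 × 0.85 = $1,065,390
Cap limit = $855,700 × 1.05 = $898,485
Taxable assessed value = min($1,065,390, $898,485) = $898,485 (cap binds)
City of Vance City: $898,485 × 0.00384 = $3,450.1824
Water District: $898,485 × 0.0047 = $4,222.8795
Total = $7,673.0619

$7,673.06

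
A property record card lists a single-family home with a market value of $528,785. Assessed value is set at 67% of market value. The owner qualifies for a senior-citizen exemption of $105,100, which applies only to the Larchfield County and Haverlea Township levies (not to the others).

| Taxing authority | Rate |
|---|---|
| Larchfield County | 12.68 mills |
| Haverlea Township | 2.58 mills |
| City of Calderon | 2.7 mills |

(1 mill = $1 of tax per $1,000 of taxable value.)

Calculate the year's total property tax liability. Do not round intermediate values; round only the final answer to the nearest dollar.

Assessed value = $528,785 × 0.67 = $354,285.95
Larchfield County: ($354,285.95 − $105,100) × 0.01268 = $249,185.95 × 0.01268 = $3,159.677846
Haverlea Township: ($354,285.95 − $105,100) × 0.00258 = $249,185.95 × 0.00258 = $642.899751
City of Calderon: $354,285.95 × 0.0027 = $956.572065
Total = $4,759.149662

$4,759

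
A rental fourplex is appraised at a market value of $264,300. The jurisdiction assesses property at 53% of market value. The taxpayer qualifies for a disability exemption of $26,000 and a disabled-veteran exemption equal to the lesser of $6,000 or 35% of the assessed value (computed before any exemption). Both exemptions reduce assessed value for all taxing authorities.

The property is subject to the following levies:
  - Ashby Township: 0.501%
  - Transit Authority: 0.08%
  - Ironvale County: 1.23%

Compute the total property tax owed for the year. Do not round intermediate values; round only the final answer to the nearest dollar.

Assessed value = $264,300 × 0.53 = $140,079
Disabled-veteran exemption = min($6,000, 35% × $140,079) = min($6,000, $49,027.65) = $6,000 (dollar cap binds)
Taxable value = $140,079 − $26,000 − $6,000 = $108,079
Ashby Township: $108,079 × 0.00501 = $541.47579
Transit Authority: $108,079 × 0.0008 = $86.4632
Ironvale County: $108,079 × 0.0123 = $1,329.3717
Total = $1,957.31069

$1,957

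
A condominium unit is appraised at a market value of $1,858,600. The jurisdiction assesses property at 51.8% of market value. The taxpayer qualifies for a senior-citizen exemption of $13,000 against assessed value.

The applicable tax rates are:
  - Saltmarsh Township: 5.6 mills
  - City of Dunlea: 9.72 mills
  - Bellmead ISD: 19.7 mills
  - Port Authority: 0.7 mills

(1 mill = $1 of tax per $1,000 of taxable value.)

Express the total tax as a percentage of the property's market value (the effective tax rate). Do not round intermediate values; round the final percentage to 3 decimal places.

Assessed value = $1,858,600 × 0.518 = $962,754.8
Taxable value = $962,754.8 − $13,000 = $949,754.8
Saltmarsh Township: $949,754.8 × 0.0056 = $5,318.62688
City of Dunlea: $949,754.8 × 0.00972 = $9,231.616656
Bellmead ISD: $949,754.8 × 0.0197 = $18,710.16956
Port Authority: $949,754.8 × 0.0007 = $664.82836
Total tax = $33,925.241456
Effective rate = $33,925.241456 ÷ $1,858,600 = 1.825% of market value

1.825%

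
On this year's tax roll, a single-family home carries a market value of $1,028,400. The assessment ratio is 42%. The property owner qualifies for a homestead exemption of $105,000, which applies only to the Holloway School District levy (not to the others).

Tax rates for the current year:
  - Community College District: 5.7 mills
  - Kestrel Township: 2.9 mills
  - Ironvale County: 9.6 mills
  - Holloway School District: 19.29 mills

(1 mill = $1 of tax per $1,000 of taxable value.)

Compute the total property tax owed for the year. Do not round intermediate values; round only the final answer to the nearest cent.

$14,167.53

Assessed value = $1,028,400 × 0.42 = $431,928
Community College District: $431,928 × 0.0057 = $2,461.9896
Kestrel Township: $431,928 × 0.0029 = $1,252.5912
Ironvale County: $431,928 × 0.0096 = $4,146.5088
Holloway School District: ($431,928 − $105,000) × 0.01929 = $326,928 × 0.01929 = $6,306.44112
Total = $14,167.53072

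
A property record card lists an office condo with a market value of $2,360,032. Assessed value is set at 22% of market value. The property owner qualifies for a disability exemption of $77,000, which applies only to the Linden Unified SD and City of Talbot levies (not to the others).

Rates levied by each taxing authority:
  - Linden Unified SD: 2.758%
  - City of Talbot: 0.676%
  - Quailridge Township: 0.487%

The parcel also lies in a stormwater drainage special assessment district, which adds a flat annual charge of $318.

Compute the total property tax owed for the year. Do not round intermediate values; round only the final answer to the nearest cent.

Assessed value = $2,360,032 × 0.22 = $519,207.04
Linden Unified SD: ($519,207.04 − $77,000) × 0.02758 = $442,207.04 × 0.02758 = $12,196.0701632
City of Talbot: ($519,207.04 − $77,000) × 0.00676 = $442,207.04 × 0.00676 = $2,989.3195904
Quailridge Township: $519,207.04 × 0.00487 = $2,528.5382848
Levies subtotal = $17,713.9280384
Total = $17,713.9280384 + $318 = $18,031.9280384

$18,031.93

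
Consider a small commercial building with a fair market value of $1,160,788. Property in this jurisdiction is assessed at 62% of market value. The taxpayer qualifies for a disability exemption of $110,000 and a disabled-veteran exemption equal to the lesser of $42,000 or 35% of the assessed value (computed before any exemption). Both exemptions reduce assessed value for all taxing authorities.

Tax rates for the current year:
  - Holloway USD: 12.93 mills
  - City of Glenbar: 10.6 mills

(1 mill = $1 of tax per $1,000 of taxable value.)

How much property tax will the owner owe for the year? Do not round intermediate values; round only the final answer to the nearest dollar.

Assessed value = $1,160,788 × 0.62 = $719,688.56
Disabled-veteran exemption = min($42,000, 35% × $719,688.56) = min($42,000, $251,890.996) = $42,000 (dollar cap binds)
Taxable value = $719,688.56 − $110,000 − $42,000 = $567,688.56
Holloway USD: $567,688.56 × 0.01293 = $7,340.2130808
City of Glenbar: $567,688.56 × 0.0106 = $6,017.498736
Total = $13,357.7118168

$13,358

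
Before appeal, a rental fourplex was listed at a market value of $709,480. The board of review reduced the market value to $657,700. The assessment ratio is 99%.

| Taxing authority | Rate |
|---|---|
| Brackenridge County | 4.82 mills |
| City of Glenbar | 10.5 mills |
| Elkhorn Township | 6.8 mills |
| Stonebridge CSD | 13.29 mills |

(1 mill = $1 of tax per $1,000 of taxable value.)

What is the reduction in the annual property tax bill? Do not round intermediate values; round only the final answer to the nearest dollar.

Old assessed value = $709,480 × 0.99 = $702,385.2
New assessed value = $657,700 × 0.99 = $651,123
Combined rate = 0.00482 + 0.0105 + 0.0068 + 0.01329 = 0.03541
Old tax = $702,385.2 × 0.03541 = $24,871.459932
New tax = $651,123 × 0.03541 = $23,056.26543
Reduction = $24,871.459932 − $23,056.26543 = $1,815.194502

$1,815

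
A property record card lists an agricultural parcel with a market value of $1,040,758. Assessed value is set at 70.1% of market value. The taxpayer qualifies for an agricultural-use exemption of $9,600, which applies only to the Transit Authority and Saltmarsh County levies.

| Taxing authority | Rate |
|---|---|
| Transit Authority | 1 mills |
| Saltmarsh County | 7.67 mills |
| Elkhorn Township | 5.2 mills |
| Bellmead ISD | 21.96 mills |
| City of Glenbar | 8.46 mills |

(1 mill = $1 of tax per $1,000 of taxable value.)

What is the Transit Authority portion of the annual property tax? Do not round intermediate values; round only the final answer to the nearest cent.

Assessed value = $1,040,758 × 0.701 = $729,571.358
Transit Authority taxable value = $729,571.358 − $9,600 = $719,971.358
Transit Authority levy = $719,971.358 × 0.001 = $719.971358

$719.97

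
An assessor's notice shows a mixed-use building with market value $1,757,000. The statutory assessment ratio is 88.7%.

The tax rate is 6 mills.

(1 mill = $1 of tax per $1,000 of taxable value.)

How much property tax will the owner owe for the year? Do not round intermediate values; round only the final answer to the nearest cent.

Assessed value = $1,757,000 × 0.887 = $1,558,459
Tax = $1,558,459 × 0.006 = $9,350.754

$9,350.75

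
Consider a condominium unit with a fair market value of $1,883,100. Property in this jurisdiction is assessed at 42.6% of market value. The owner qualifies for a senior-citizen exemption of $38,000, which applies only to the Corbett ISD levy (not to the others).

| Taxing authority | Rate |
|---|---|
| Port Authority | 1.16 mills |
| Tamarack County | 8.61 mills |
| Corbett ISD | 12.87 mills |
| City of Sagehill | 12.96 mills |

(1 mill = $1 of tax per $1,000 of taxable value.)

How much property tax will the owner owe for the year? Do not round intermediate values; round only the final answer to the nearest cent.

$28,069.28

Assessed value = $1,883,100 × 0.426 = $802,200.6
Port Authority: $802,200.6 × 0.00116 = $930.552696
Tamarack County: $802,200.6 × 0.00861 = $6,906.947166
Corbett ISD: ($802,200.6 − $38,000) × 0.01287 = $764,200.6 × 0.01287 = $9,835.261722
City of Sagehill: $802,200.6 × 0.01296 = $10,396.519776
Total = $28,069.28136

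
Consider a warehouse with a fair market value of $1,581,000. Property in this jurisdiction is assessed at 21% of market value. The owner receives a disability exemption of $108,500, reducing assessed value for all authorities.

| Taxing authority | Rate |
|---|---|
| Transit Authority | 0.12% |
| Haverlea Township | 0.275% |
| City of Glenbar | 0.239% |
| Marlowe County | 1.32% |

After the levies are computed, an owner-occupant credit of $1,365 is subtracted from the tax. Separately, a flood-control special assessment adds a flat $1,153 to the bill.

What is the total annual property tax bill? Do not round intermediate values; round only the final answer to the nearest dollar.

Assessed value = $1,581,000 × 0.21 = $332,010
Taxable value = $332,010 − $108,500 = $223,510
Transit Authority: $223,510 × 0.0012 = $268.212
Haverlea Township: $223,510 × 0.00275 = $614.6525
City of Glenbar: $223,510 × 0.00239 = $534.1889
Marlowe County: $223,510 × 0.0132 = $2,950.332
Levies subtotal = $4,367.3854
After credit = $4,367.3854 − $1,365 = $3,002.3854
Total = $3,002.3854 + $1,153 = $4,155.3854

$4,155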